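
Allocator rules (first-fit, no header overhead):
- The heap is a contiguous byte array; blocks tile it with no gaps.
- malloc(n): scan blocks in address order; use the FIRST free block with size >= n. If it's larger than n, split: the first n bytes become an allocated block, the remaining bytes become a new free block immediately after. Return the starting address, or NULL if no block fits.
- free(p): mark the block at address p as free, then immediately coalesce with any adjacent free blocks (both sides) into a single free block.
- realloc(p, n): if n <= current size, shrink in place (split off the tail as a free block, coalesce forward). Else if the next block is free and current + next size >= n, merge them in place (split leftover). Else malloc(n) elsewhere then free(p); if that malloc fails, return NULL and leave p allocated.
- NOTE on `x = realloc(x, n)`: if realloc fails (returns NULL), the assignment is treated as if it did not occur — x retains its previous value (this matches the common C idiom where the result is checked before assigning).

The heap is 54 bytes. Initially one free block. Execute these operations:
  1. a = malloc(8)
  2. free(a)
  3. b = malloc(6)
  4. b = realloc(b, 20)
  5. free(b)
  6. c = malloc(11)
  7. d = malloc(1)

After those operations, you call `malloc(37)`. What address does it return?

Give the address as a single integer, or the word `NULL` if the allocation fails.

Answer: 12

Derivation:
Op 1: a = malloc(8) -> a = 0; heap: [0-7 ALLOC][8-53 FREE]
Op 2: free(a) -> (freed a); heap: [0-53 FREE]
Op 3: b = malloc(6) -> b = 0; heap: [0-5 ALLOC][6-53 FREE]
Op 4: b = realloc(b, 20) -> b = 0; heap: [0-19 ALLOC][20-53 FREE]
Op 5: free(b) -> (freed b); heap: [0-53 FREE]
Op 6: c = malloc(11) -> c = 0; heap: [0-10 ALLOC][11-53 FREE]
Op 7: d = malloc(1) -> d = 11; heap: [0-10 ALLOC][11-11 ALLOC][12-53 FREE]
malloc(37): first-fit scan over [0-10 ALLOC][11-11 ALLOC][12-53 FREE] -> 12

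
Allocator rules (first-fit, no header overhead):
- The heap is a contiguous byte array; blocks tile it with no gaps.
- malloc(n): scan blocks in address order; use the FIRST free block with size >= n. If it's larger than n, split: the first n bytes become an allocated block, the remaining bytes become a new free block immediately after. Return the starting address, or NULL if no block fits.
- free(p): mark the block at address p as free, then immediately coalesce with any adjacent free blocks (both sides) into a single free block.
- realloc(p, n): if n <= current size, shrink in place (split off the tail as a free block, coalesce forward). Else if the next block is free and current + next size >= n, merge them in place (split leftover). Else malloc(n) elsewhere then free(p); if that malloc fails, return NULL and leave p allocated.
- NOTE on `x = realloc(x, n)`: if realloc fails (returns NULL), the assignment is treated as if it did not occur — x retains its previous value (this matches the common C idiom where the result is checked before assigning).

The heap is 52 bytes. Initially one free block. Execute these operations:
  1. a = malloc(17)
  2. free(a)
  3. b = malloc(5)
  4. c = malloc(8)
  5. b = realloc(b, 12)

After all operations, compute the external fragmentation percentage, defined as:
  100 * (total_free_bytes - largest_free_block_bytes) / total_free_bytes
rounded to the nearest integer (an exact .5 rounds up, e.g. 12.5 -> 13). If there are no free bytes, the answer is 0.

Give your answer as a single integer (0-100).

Op 1: a = malloc(17) -> a = 0; heap: [0-16 ALLOC][17-51 FREE]
Op 2: free(a) -> (freed a); heap: [0-51 FREE]
Op 3: b = malloc(5) -> b = 0; heap: [0-4 ALLOC][5-51 FREE]
Op 4: c = malloc(8) -> c = 5; heap: [0-4 ALLOC][5-12 ALLOC][13-51 FREE]
Op 5: b = realloc(b, 12) -> b = 13; heap: [0-4 FREE][5-12 ALLOC][13-24 ALLOC][25-51 FREE]
Free blocks: [5 27] total_free=32 largest=27 -> 100*(32-27)/32 = 500/32 = 15.625 -> rounds to 16

Answer: 16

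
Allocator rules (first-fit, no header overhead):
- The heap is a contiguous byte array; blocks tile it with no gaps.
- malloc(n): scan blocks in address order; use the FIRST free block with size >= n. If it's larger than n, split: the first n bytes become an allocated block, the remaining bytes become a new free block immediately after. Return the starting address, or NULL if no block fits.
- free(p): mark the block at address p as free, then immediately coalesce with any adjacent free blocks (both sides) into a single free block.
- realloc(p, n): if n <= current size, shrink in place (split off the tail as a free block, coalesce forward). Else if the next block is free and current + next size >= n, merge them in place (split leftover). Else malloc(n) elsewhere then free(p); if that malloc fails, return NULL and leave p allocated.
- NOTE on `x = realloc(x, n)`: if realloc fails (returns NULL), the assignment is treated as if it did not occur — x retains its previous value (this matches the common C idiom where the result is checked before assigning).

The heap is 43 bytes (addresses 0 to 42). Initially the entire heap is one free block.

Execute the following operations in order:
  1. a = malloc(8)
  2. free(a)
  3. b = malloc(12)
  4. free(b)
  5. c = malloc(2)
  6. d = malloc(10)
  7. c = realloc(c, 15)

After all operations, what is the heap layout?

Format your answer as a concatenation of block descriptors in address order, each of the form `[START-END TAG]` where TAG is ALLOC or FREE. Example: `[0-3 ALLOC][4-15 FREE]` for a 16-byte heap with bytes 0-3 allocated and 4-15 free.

Answer: [0-1 FREE][2-11 ALLOC][12-26 ALLOC][27-42 FREE]

Derivation:
Op 1: a = malloc(8) -> a = 0; heap: [0-7 ALLOC][8-42 FREE]
Op 2: free(a) -> (freed a); heap: [0-42 FREE]
Op 3: b = malloc(12) -> b = 0; heap: [0-11 ALLOC][12-42 FREE]
Op 4: free(b) -> (freed b); heap: [0-42 FREE]
Op 5: c = malloc(2) -> c = 0; heap: [0-1 ALLOC][2-42 FREE]
Op 6: d = malloc(10) -> d = 2; heap: [0-1 ALLOC][2-11 ALLOC][12-42 FREE]
Op 7: c = realloc(c, 15) -> c = 12; heap: [0-1 FREE][2-11 ALLOC][12-26 ALLOC][27-42 FREE]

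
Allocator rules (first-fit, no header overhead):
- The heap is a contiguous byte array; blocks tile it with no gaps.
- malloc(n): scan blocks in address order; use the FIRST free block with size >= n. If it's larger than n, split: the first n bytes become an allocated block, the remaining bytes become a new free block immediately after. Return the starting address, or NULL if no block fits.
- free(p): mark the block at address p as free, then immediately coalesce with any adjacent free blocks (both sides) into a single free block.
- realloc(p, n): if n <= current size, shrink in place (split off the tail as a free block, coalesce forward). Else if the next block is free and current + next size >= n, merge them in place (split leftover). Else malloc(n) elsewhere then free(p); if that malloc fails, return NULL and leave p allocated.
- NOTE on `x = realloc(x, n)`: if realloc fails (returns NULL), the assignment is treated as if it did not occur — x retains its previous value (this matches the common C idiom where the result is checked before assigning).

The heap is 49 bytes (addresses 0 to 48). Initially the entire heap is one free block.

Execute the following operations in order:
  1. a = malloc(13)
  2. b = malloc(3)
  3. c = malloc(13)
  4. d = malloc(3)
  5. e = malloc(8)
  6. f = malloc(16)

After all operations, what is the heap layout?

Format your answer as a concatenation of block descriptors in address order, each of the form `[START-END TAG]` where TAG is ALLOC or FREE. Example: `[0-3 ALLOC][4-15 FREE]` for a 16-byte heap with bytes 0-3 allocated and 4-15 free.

Answer: [0-12 ALLOC][13-15 ALLOC][16-28 ALLOC][29-31 ALLOC][32-39 ALLOC][40-48 FREE]

Derivation:
Op 1: a = malloc(13) -> a = 0; heap: [0-12 ALLOC][13-48 FREE]
Op 2: b = malloc(3) -> b = 13; heap: [0-12 ALLOC][13-15 ALLOC][16-48 FREE]
Op 3: c = malloc(13) -> c = 16; heap: [0-12 ALLOC][13-15 ALLOC][16-28 ALLOC][29-48 FREE]
Op 4: d = malloc(3) -> d = 29; heap: [0-12 ALLOC][13-15 ALLOC][16-28 ALLOC][29-31 ALLOC][32-48 FREE]
Op 5: e = malloc(8) -> e = 32; heap: [0-12 ALLOC][13-15 ALLOC][16-28 ALLOC][29-31 ALLOC][32-39 ALLOC][40-48 FREE]
Op 6: f = malloc(16) -> f = NULL; heap: [0-12 ALLOC][13-15 ALLOC][16-28 ALLOC][29-31 ALLOC][32-39 ALLOC][40-48 FREE]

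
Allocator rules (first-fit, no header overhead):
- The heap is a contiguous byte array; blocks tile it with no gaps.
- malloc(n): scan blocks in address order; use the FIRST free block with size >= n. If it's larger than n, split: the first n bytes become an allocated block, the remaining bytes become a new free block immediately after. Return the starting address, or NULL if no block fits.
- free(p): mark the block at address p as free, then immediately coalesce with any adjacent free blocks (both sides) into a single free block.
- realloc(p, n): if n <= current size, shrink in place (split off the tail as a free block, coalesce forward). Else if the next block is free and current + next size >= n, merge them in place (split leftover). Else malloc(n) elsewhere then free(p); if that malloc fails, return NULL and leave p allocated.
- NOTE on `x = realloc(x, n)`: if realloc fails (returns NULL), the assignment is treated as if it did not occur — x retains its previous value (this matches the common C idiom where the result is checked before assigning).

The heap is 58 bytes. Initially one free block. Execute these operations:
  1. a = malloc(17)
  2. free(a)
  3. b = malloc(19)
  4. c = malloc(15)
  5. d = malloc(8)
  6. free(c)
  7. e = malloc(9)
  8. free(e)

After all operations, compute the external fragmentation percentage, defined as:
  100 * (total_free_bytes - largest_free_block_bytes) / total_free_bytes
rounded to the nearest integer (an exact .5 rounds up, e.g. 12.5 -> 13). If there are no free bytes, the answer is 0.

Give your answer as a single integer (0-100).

Op 1: a = malloc(17) -> a = 0; heap: [0-16 ALLOC][17-57 FREE]
Op 2: free(a) -> (freed a); heap: [0-57 FREE]
Op 3: b = malloc(19) -> b = 0; heap: [0-18 ALLOC][19-57 FREE]
Op 4: c = malloc(15) -> c = 19; heap: [0-18 ALLOC][19-33 ALLOC][34-57 FREE]
Op 5: d = malloc(8) -> d = 34; heap: [0-18 ALLOC][19-33 ALLOC][34-41 ALLOC][42-57 FREE]
Op 6: free(c) -> (freed c); heap: [0-18 ALLOC][19-33 FREE][34-41 ALLOC][42-57 FREE]
Op 7: e = malloc(9) -> e = 19; heap: [0-18 ALLOC][19-27 ALLOC][28-33 FREE][34-41 ALLOC][42-57 FREE]
Op 8: free(e) -> (freed e); heap: [0-18 ALLOC][19-33 FREE][34-41 ALLOC][42-57 FREE]
Free blocks: [15 16] total_free=31 largest=16 -> 100*(31-16)/31 = 1500/31 ≈ 48.387 -> rounds to 48

Answer: 48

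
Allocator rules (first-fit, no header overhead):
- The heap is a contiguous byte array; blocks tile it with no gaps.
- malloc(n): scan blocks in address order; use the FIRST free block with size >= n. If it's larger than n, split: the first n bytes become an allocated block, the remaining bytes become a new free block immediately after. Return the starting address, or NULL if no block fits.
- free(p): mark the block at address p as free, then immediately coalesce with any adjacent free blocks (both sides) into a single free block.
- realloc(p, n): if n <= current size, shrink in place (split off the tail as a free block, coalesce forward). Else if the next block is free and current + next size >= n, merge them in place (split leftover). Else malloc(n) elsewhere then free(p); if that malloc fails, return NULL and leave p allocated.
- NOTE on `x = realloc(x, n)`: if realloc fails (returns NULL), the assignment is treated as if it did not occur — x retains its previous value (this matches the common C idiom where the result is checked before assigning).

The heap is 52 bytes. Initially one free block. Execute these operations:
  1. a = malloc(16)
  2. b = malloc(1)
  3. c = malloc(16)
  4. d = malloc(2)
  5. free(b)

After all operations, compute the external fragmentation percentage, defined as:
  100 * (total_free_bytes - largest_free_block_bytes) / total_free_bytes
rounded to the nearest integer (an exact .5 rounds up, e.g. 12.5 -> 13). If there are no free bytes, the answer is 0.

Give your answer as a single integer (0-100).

Answer: 6

Derivation:
Op 1: a = malloc(16) -> a = 0; heap: [0-15 ALLOC][16-51 FREE]
Op 2: b = malloc(1) -> b = 16; heap: [0-15 ALLOC][16-16 ALLOC][17-51 FREE]
Op 3: c = malloc(16) -> c = 17; heap: [0-15 ALLOC][16-16 ALLOC][17-32 ALLOC][33-51 FREE]
Op 4: d = malloc(2) -> d = 33; heap: [0-15 ALLOC][16-16 ALLOC][17-32 ALLOC][33-34 ALLOC][35-51 FREE]
Op 5: free(b) -> (freed b); heap: [0-15 ALLOC][16-16 FREE][17-32 ALLOC][33-34 ALLOC][35-51 FREE]
Free blocks: [1 17] total_free=18 largest=17 -> 100*(18-17)/18 = 100/18 ≈ 5.556 -> rounds to 6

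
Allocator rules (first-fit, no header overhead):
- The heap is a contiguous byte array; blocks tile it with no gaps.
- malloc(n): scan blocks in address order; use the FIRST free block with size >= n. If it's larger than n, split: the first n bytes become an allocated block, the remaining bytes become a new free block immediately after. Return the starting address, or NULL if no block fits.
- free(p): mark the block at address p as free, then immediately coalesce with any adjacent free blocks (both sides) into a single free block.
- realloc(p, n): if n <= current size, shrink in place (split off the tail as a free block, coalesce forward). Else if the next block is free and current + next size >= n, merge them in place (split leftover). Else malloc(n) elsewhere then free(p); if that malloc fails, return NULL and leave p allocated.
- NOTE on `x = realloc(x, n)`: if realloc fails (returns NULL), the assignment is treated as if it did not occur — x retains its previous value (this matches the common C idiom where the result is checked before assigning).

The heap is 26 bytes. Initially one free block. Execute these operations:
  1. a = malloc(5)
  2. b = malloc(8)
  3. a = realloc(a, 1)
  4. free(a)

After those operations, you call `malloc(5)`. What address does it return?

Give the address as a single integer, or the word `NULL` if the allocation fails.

Answer: 0

Derivation:
Op 1: a = malloc(5) -> a = 0; heap: [0-4 ALLOC][5-25 FREE]
Op 2: b = malloc(8) -> b = 5; heap: [0-4 ALLOC][5-12 ALLOC][13-25 FREE]
Op 3: a = realloc(a, 1) -> a = 0; heap: [0-0 ALLOC][1-4 FREE][5-12 ALLOC][13-25 FREE]
Op 4: free(a) -> (freed a); heap: [0-4 FREE][5-12 ALLOC][13-25 FREE]
malloc(5): first-fit scan over [0-4 FREE][5-12 ALLOC][13-25 FREE] -> 0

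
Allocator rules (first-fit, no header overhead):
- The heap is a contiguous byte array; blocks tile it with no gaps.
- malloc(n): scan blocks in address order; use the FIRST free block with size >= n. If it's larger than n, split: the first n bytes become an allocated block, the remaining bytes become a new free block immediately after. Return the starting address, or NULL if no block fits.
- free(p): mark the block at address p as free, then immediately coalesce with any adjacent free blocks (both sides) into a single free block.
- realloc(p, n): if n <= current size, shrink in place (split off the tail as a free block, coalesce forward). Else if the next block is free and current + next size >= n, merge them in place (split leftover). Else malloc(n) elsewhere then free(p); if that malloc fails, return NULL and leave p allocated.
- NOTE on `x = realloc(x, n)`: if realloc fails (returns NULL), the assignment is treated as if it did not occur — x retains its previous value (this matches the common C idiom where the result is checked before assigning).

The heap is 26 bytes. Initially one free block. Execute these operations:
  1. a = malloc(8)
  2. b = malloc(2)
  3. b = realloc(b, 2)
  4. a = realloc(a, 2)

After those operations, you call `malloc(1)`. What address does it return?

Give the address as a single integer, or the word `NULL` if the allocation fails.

Answer: 2

Derivation:
Op 1: a = malloc(8) -> a = 0; heap: [0-7 ALLOC][8-25 FREE]
Op 2: b = malloc(2) -> b = 8; heap: [0-7 ALLOC][8-9 ALLOC][10-25 FREE]
Op 3: b = realloc(b, 2) -> b = 8; heap: [0-7 ALLOC][8-9 ALLOC][10-25 FREE]
Op 4: a = realloc(a, 2) -> a = 0; heap: [0-1 ALLOC][2-7 FREE][8-9 ALLOC][10-25 FREE]
malloc(1): first-fit scan over [0-1 ALLOC][2-7 FREE][8-9 ALLOC][10-25 FREE] -> 2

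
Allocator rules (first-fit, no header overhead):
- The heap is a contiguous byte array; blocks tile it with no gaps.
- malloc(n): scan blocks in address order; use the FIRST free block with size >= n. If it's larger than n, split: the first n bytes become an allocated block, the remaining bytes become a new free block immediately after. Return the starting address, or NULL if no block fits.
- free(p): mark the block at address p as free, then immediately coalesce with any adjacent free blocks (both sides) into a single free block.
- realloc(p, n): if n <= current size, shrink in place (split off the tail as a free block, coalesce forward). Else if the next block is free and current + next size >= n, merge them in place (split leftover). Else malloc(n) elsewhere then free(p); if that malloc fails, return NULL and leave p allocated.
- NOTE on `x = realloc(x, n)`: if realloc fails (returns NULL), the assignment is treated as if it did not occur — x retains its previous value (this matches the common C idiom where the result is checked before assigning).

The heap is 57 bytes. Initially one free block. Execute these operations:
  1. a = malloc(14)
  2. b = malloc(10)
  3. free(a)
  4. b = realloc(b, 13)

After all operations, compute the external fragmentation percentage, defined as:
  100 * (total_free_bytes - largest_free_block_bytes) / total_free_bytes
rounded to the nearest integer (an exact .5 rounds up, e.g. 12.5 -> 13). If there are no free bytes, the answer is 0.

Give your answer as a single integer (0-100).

Op 1: a = malloc(14) -> a = 0; heap: [0-13 ALLOC][14-56 FREE]
Op 2: b = malloc(10) -> b = 14; heap: [0-13 ALLOC][14-23 ALLOC][24-56 FREE]
Op 3: free(a) -> (freed a); heap: [0-13 FREE][14-23 ALLOC][24-56 FREE]
Op 4: b = realloc(b, 13) -> b = 14; heap: [0-13 FREE][14-26 ALLOC][27-56 FREE]
Free blocks: [14 30] total_free=44 largest=30 -> 100*(44-30)/44 = 1400/44 ≈ 31.818 -> rounds to 32

Answer: 32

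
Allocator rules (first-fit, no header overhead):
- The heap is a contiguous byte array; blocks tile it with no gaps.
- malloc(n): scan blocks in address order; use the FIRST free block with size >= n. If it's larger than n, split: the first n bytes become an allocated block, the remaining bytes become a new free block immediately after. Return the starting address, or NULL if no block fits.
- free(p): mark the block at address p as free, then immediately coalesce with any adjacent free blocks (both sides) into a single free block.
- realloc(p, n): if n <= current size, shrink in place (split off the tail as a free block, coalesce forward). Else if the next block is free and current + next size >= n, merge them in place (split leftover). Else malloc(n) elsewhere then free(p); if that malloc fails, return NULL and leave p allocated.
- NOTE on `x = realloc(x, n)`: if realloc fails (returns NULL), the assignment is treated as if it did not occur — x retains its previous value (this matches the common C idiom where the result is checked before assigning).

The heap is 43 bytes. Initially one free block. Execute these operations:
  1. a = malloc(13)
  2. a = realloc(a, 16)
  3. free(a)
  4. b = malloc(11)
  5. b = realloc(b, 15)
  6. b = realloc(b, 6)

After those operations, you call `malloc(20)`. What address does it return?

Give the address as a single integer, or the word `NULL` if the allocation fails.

Answer: 6

Derivation:
Op 1: a = malloc(13) -> a = 0; heap: [0-12 ALLOC][13-42 FREE]
Op 2: a = realloc(a, 16) -> a = 0; heap: [0-15 ALLOC][16-42 FREE]
Op 3: free(a) -> (freed a); heap: [0-42 FREE]
Op 4: b = malloc(11) -> b = 0; heap: [0-10 ALLOC][11-42 FREE]
Op 5: b = realloc(b, 15) -> b = 0; heap: [0-14 ALLOC][15-42 FREE]
Op 6: b = realloc(b, 6) -> b = 0; heap: [0-5 ALLOC][6-42 FREE]
malloc(20): first-fit scan over [0-5 ALLOC][6-42 FREE] -> 6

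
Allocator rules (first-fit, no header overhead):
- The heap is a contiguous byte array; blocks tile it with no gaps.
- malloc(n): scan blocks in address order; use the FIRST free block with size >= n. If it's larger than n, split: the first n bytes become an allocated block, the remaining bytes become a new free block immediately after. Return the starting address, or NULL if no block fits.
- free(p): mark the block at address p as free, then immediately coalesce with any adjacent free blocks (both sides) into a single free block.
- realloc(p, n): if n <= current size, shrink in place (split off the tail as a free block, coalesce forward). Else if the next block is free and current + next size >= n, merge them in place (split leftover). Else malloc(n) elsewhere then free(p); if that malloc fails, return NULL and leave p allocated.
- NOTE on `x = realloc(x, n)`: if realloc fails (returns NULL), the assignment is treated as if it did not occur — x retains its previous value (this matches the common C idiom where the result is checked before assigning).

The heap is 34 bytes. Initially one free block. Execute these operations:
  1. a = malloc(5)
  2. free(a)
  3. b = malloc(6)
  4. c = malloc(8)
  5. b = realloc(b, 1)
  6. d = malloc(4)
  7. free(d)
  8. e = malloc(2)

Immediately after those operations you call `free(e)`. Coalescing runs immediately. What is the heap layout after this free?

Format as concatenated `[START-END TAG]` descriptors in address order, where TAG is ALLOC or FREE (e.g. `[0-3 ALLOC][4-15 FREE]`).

Answer: [0-0 ALLOC][1-5 FREE][6-13 ALLOC][14-33 FREE]

Derivation:
Op 1: a = malloc(5) -> a = 0; heap: [0-4 ALLOC][5-33 FREE]
Op 2: free(a) -> (freed a); heap: [0-33 FREE]
Op 3: b = malloc(6) -> b = 0; heap: [0-5 ALLOC][6-33 FREE]
Op 4: c = malloc(8) -> c = 6; heap: [0-5 ALLOC][6-13 ALLOC][14-33 FREE]
Op 5: b = realloc(b, 1) -> b = 0; heap: [0-0 ALLOC][1-5 FREE][6-13 ALLOC][14-33 FREE]
Op 6: d = malloc(4) -> d = 1; heap: [0-0 ALLOC][1-4 ALLOC][5-5 FREE][6-13 ALLOC][14-33 FREE]
Op 7: free(d) -> (freed d); heap: [0-0 ALLOC][1-5 FREE][6-13 ALLOC][14-33 FREE]
Op 8: e = malloc(2) -> e = 1; heap: [0-0 ALLOC][1-2 ALLOC][3-5 FREE][6-13 ALLOC][14-33 FREE]
free(e): e = 1 -> block [1-2 ALLOC]; mark free, coalesce with adjacent free neighbors -> [0-0 ALLOC][1-5 FREE][6-13 ALLOC][14-33 FREE]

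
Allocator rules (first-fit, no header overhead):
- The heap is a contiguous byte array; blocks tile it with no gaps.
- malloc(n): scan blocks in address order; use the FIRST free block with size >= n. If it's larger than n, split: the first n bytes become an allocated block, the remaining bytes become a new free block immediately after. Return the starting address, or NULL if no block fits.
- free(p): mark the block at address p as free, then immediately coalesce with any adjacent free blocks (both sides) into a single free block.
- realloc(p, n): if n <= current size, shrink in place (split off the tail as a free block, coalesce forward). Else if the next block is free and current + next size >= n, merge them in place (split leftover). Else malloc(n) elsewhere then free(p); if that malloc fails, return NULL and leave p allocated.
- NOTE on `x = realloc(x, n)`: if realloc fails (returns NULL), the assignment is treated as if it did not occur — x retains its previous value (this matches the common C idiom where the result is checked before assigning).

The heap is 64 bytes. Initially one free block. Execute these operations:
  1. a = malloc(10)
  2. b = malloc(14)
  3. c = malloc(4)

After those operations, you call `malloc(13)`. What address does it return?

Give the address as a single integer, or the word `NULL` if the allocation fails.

Answer: 28

Derivation:
Op 1: a = malloc(10) -> a = 0; heap: [0-9 ALLOC][10-63 FREE]
Op 2: b = malloc(14) -> b = 10; heap: [0-9 ALLOC][10-23 ALLOC][24-63 FREE]
Op 3: c = malloc(4) -> c = 24; heap: [0-9 ALLOC][10-23 ALLOC][24-27 ALLOC][28-63 FREE]
malloc(13): first-fit scan over [0-9 ALLOC][10-23 ALLOC][24-27 ALLOC][28-63 FREE] -> 28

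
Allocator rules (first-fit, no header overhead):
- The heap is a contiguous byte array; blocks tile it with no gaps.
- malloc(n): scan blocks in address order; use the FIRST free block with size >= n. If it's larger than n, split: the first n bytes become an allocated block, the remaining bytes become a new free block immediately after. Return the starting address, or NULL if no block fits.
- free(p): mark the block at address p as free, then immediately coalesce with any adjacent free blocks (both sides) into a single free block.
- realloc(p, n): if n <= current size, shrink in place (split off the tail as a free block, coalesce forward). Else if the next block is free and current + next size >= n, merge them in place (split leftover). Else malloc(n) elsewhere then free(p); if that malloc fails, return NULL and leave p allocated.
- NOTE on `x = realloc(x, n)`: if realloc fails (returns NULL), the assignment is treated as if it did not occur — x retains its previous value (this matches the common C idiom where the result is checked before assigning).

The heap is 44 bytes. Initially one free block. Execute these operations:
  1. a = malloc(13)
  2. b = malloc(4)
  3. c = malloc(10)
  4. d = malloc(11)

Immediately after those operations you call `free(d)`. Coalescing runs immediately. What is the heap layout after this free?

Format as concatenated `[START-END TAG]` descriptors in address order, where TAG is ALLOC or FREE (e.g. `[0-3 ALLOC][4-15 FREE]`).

Op 1: a = malloc(13) -> a = 0; heap: [0-12 ALLOC][13-43 FREE]
Op 2: b = malloc(4) -> b = 13; heap: [0-12 ALLOC][13-16 ALLOC][17-43 FREE]
Op 3: c = malloc(10) -> c = 17; heap: [0-12 ALLOC][13-16 ALLOC][17-26 ALLOC][27-43 FREE]
Op 4: d = malloc(11) -> d = 27; heap: [0-12 ALLOC][13-16 ALLOC][17-26 ALLOC][27-37 ALLOC][38-43 FREE]
free(d): d = 27 -> block [27-37 ALLOC]; mark free, coalesce with adjacent free neighbors -> [0-12 ALLOC][13-16 ALLOC][17-26 ALLOC][27-43 FREE]

Answer: [0-12 ALLOC][13-16 ALLOC][17-26 ALLOC][27-43 FREE]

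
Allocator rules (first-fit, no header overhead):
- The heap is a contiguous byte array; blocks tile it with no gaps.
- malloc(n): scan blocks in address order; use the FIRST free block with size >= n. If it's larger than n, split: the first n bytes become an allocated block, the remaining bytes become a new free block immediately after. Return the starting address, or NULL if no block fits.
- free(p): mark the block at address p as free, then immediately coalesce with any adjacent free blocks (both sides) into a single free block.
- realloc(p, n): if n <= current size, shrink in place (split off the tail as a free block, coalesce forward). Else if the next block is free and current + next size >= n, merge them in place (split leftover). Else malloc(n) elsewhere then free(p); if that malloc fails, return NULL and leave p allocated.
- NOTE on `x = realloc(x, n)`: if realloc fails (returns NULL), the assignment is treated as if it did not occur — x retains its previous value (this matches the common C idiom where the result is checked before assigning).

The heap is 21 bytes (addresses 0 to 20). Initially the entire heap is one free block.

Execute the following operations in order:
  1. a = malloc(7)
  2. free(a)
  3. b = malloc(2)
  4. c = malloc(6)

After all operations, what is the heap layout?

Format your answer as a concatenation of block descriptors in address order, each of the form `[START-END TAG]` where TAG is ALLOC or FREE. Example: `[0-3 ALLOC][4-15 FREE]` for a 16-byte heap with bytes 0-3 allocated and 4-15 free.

Answer: [0-1 ALLOC][2-7 ALLOC][8-20 FREE]

Derivation:
Op 1: a = malloc(7) -> a = 0; heap: [0-6 ALLOC][7-20 FREE]
Op 2: free(a) -> (freed a); heap: [0-20 FREE]
Op 3: b = malloc(2) -> b = 0; heap: [0-1 ALLOC][2-20 FREE]
Op 4: c = malloc(6) -> c = 2; heap: [0-1 ALLOC][2-7 ALLOC][8-20 FREE]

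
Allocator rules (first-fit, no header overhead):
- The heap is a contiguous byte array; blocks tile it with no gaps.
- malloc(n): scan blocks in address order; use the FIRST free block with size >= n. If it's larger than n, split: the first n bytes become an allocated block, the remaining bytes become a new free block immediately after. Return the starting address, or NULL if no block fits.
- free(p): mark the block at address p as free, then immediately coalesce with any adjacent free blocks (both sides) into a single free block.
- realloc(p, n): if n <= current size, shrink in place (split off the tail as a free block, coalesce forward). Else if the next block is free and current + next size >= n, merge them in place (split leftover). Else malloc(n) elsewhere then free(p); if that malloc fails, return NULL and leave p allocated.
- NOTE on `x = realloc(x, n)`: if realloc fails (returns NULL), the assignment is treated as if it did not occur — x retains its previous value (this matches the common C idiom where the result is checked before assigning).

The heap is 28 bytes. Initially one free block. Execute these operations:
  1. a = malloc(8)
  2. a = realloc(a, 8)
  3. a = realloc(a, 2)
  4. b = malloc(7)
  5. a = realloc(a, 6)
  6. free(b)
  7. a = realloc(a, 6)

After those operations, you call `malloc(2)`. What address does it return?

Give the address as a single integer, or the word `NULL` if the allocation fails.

Answer: 0

Derivation:
Op 1: a = malloc(8) -> a = 0; heap: [0-7 ALLOC][8-27 FREE]
Op 2: a = realloc(a, 8) -> a = 0; heap: [0-7 ALLOC][8-27 FREE]
Op 3: a = realloc(a, 2) -> a = 0; heap: [0-1 ALLOC][2-27 FREE]
Op 4: b = malloc(7) -> b = 2; heap: [0-1 ALLOC][2-8 ALLOC][9-27 FREE]
Op 5: a = realloc(a, 6) -> a = 9; heap: [0-1 FREE][2-8 ALLOC][9-14 ALLOC][15-27 FREE]
Op 6: free(b) -> (freed b); heap: [0-8 FREE][9-14 ALLOC][15-27 FREE]
Op 7: a = realloc(a, 6) -> a = 9; heap: [0-8 FREE][9-14 ALLOC][15-27 FREE]
malloc(2): first-fit scan over [0-8 FREE][9-14 ALLOC][15-27 FREE] -> 0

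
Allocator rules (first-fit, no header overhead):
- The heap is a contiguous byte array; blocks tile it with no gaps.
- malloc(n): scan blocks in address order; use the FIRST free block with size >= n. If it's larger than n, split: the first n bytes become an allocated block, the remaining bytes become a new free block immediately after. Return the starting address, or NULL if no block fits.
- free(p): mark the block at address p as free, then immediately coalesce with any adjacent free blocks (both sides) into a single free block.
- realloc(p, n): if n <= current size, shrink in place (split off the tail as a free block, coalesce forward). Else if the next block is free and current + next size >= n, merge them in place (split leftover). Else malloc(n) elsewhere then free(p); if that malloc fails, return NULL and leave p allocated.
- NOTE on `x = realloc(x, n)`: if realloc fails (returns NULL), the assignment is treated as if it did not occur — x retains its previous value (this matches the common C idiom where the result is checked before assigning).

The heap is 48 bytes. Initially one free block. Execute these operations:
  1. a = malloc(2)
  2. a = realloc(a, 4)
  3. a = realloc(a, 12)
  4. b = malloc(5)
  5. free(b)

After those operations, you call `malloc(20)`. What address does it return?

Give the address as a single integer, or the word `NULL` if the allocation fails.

Answer: 12

Derivation:
Op 1: a = malloc(2) -> a = 0; heap: [0-1 ALLOC][2-47 FREE]
Op 2: a = realloc(a, 4) -> a = 0; heap: [0-3 ALLOC][4-47 FREE]
Op 3: a = realloc(a, 12) -> a = 0; heap: [0-11 ALLOC][12-47 FREE]
Op 4: b = malloc(5) -> b = 12; heap: [0-11 ALLOC][12-16 ALLOC][17-47 FREE]
Op 5: free(b) -> (freed b); heap: [0-11 ALLOC][12-47 FREE]
malloc(20): first-fit scan over [0-11 ALLOC][12-47 FREE] -> 12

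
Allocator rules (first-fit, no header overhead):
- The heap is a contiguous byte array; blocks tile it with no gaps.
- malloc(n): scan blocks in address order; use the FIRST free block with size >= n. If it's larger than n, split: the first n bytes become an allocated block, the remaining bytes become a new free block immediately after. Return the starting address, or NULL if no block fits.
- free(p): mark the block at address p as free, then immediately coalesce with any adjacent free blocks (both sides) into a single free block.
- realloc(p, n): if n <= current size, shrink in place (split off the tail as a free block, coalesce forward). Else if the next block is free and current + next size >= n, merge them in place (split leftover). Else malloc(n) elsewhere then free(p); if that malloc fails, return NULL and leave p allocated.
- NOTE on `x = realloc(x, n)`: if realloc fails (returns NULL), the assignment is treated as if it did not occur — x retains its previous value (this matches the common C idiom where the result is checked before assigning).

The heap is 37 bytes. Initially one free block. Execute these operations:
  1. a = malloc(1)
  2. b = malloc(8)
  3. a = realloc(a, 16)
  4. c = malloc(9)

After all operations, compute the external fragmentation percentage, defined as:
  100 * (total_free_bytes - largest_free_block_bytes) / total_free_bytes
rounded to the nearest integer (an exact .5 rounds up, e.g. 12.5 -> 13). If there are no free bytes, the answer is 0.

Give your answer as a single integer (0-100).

Op 1: a = malloc(1) -> a = 0; heap: [0-0 ALLOC][1-36 FREE]
Op 2: b = malloc(8) -> b = 1; heap: [0-0 ALLOC][1-8 ALLOC][9-36 FREE]
Op 3: a = realloc(a, 16) -> a = 9; heap: [0-0 FREE][1-8 ALLOC][9-24 ALLOC][25-36 FREE]
Op 4: c = malloc(9) -> c = 25; heap: [0-0 FREE][1-8 ALLOC][9-24 ALLOC][25-33 ALLOC][34-36 FREE]
Free blocks: [1 3] total_free=4 largest=3 -> 100*(4-3)/4 = 100/4 = 25

Answer: 25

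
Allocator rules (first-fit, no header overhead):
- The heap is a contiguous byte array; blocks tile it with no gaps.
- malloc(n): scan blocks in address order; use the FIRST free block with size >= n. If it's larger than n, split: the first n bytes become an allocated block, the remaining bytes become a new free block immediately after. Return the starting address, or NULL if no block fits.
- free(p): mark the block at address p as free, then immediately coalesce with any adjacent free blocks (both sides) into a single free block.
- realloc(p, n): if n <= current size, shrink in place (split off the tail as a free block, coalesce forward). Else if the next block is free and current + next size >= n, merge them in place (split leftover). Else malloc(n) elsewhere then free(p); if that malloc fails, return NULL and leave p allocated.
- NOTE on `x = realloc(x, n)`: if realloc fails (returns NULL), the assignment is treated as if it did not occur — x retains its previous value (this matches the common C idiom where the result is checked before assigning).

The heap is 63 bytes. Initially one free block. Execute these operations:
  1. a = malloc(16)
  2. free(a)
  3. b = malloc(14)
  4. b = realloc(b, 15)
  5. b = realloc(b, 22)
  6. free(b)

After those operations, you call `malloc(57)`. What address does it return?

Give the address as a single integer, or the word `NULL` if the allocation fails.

Op 1: a = malloc(16) -> a = 0; heap: [0-15 ALLOC][16-62 FREE]
Op 2: free(a) -> (freed a); heap: [0-62 FREE]
Op 3: b = malloc(14) -> b = 0; heap: [0-13 ALLOC][14-62 FREE]
Op 4: b = realloc(b, 15) -> b = 0; heap: [0-14 ALLOC][15-62 FREE]
Op 5: b = realloc(b, 22) -> b = 0; heap: [0-21 ALLOC][22-62 FREE]
Op 6: free(b) -> (freed b); heap: [0-62 FREE]
malloc(57): first-fit scan over [0-62 FREE] -> 0

Answer: 0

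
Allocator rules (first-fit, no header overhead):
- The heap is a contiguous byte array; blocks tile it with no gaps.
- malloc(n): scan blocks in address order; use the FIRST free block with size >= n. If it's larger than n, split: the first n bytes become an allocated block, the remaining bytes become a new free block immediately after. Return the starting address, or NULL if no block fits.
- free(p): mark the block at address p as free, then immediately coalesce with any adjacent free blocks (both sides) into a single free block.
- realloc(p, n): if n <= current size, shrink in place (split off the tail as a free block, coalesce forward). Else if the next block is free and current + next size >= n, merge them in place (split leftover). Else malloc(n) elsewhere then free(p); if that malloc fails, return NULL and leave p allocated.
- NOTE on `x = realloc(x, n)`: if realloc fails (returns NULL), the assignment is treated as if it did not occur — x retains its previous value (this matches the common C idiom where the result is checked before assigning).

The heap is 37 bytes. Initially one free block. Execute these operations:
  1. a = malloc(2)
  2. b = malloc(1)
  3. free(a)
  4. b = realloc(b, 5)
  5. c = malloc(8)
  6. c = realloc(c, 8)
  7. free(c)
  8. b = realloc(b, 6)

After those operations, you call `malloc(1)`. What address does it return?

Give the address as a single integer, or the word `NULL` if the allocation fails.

Answer: 0

Derivation:
Op 1: a = malloc(2) -> a = 0; heap: [0-1 ALLOC][2-36 FREE]
Op 2: b = malloc(1) -> b = 2; heap: [0-1 ALLOC][2-2 ALLOC][3-36 FREE]
Op 3: free(a) -> (freed a); heap: [0-1 FREE][2-2 ALLOC][3-36 FREE]
Op 4: b = realloc(b, 5) -> b = 2; heap: [0-1 FREE][2-6 ALLOC][7-36 FREE]
Op 5: c = malloc(8) -> c = 7; heap: [0-1 FREE][2-6 ALLOC][7-14 ALLOC][15-36 FREE]
Op 6: c = realloc(c, 8) -> c = 7; heap: [0-1 FREE][2-6 ALLOC][7-14 ALLOC][15-36 FREE]
Op 7: free(c) -> (freed c); heap: [0-1 FREE][2-6 ALLOC][7-36 FREE]
Op 8: b = realloc(b, 6) -> b = 2; heap: [0-1 FREE][2-7 ALLOC][8-36 FREE]
malloc(1): first-fit scan over [0-1 FREE][2-7 ALLOC][8-36 FREE] -> 0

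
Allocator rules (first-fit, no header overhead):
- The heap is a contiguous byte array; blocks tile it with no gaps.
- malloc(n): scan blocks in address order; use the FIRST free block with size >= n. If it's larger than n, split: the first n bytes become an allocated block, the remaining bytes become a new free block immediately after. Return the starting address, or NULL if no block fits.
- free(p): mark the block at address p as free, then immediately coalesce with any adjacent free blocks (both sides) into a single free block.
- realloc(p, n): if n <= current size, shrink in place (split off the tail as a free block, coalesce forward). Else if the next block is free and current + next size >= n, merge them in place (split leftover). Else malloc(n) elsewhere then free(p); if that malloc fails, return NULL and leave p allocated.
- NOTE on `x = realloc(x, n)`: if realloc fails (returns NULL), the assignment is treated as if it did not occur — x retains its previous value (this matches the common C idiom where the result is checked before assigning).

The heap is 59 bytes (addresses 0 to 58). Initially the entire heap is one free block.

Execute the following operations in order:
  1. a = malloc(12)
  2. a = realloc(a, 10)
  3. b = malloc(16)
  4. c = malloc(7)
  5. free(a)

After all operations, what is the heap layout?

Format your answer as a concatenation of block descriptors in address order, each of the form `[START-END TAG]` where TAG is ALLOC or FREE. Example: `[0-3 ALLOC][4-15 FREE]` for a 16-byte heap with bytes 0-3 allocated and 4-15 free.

Answer: [0-9 FREE][10-25 ALLOC][26-32 ALLOC][33-58 FREE]

Derivation:
Op 1: a = malloc(12) -> a = 0; heap: [0-11 ALLOC][12-58 FREE]
Op 2: a = realloc(a, 10) -> a = 0; heap: [0-9 ALLOC][10-58 FREE]
Op 3: b = malloc(16) -> b = 10; heap: [0-9 ALLOC][10-25 ALLOC][26-58 FREE]
Op 4: c = malloc(7) -> c = 26; heap: [0-9 ALLOC][10-25 ALLOC][26-32 ALLOC][33-58 FREE]
Op 5: free(a) -> (freed a); heap: [0-9 FREE][10-25 ALLOC][26-32 ALLOC][33-58 FREE]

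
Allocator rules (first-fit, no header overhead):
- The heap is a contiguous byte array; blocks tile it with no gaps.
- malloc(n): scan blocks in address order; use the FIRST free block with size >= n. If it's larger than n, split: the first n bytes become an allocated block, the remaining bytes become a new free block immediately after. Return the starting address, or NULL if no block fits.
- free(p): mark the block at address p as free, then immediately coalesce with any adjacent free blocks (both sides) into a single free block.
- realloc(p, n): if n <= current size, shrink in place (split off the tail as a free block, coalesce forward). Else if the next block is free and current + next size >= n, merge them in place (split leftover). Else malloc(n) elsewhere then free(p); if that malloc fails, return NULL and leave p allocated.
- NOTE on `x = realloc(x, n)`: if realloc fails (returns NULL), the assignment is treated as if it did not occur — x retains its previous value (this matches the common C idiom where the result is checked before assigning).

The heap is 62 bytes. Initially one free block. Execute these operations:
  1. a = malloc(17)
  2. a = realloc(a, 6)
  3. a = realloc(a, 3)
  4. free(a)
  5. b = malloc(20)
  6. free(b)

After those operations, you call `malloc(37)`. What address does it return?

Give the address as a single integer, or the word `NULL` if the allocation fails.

Answer: 0

Derivation:
Op 1: a = malloc(17) -> a = 0; heap: [0-16 ALLOC][17-61 FREE]
Op 2: a = realloc(a, 6) -> a = 0; heap: [0-5 ALLOC][6-61 FREE]
Op 3: a = realloc(a, 3) -> a = 0; heap: [0-2 ALLOC][3-61 FREE]
Op 4: free(a) -> (freed a); heap: [0-61 FREE]
Op 5: b = malloc(20) -> b = 0; heap: [0-19 ALLOC][20-61 FREE]
Op 6: free(b) -> (freed b); heap: [0-61 FREE]
malloc(37): first-fit scan over [0-61 FREE] -> 0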